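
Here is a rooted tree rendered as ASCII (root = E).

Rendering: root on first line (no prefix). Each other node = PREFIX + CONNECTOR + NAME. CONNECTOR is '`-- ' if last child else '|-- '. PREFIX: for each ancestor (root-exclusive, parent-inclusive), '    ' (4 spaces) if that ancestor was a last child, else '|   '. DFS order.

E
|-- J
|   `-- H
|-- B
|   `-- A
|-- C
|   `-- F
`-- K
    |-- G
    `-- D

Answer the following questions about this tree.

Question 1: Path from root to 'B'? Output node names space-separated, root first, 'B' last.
Answer: E B

Derivation:
Walk down from root: E -> B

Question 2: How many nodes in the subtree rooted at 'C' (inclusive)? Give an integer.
Answer: 2

Derivation:
Subtree rooted at C contains: C, F
Count = 2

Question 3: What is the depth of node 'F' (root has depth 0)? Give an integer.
Answer: 2

Derivation:
Path from root to F: E -> C -> F
Depth = number of edges = 2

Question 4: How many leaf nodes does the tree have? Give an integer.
Leaves (nodes with no children): A, D, F, G, H

Answer: 5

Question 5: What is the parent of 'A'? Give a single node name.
Scan adjacency: A appears as child of B

Answer: B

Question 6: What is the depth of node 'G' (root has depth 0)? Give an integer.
Path from root to G: E -> K -> G
Depth = number of edges = 2

Answer: 2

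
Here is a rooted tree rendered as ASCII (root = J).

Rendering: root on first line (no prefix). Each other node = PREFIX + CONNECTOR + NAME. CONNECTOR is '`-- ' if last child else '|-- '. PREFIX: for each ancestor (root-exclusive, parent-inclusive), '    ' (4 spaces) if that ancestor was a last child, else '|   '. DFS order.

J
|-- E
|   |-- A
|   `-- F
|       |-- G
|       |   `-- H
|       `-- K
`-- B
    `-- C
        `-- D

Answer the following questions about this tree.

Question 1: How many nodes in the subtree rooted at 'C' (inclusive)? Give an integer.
Answer: 2

Derivation:
Subtree rooted at C contains: C, D
Count = 2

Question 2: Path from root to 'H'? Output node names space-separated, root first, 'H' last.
Walk down from root: J -> E -> F -> G -> H

Answer: J E F G H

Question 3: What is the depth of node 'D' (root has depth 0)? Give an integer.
Answer: 3

Derivation:
Path from root to D: J -> B -> C -> D
Depth = number of edges = 3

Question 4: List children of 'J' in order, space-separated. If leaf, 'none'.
Node J's children (from adjacency): E, B

Answer: E B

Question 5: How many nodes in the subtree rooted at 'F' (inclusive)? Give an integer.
Answer: 4

Derivation:
Subtree rooted at F contains: F, G, H, K
Count = 4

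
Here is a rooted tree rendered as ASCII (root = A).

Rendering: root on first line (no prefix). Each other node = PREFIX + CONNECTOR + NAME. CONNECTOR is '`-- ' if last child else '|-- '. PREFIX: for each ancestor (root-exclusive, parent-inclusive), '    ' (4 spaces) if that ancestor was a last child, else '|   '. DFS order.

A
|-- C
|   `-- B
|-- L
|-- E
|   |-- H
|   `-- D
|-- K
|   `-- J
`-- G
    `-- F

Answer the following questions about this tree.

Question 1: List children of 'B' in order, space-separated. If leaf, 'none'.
Answer: none

Derivation:
Node B's children (from adjacency): (leaf)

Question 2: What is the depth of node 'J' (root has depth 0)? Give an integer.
Answer: 2

Derivation:
Path from root to J: A -> K -> J
Depth = number of edges = 2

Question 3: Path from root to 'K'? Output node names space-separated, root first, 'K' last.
Answer: A K

Derivation:
Walk down from root: A -> K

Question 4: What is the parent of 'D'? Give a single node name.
Answer: E

Derivation:
Scan adjacency: D appears as child of E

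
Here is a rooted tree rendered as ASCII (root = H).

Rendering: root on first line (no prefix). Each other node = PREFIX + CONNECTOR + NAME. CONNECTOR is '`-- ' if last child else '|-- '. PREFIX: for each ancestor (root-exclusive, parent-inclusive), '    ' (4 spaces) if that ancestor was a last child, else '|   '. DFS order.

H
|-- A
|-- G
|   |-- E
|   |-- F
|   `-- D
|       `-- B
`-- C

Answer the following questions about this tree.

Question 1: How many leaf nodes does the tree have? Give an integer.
Answer: 5

Derivation:
Leaves (nodes with no children): A, B, C, E, F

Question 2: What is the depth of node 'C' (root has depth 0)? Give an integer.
Path from root to C: H -> C
Depth = number of edges = 1

Answer: 1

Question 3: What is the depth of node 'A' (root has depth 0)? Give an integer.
Answer: 1

Derivation:
Path from root to A: H -> A
Depth = number of edges = 1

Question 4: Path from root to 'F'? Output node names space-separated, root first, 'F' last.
Walk down from root: H -> G -> F

Answer: H G F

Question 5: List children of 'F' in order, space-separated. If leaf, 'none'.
Answer: none

Derivation:
Node F's children (from adjacency): (leaf)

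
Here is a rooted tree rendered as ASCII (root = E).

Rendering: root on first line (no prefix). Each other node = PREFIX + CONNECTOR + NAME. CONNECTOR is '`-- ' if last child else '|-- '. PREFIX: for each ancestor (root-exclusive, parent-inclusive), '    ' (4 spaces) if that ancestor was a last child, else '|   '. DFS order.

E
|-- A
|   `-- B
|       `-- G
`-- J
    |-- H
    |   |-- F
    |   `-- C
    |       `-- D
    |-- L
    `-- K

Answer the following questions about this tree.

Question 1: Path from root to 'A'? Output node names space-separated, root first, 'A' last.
Answer: E A

Derivation:
Walk down from root: E -> A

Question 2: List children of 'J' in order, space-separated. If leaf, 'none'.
Answer: H L K

Derivation:
Node J's children (from adjacency): H, L, K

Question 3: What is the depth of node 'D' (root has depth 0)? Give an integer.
Answer: 4

Derivation:
Path from root to D: E -> J -> H -> C -> D
Depth = number of edges = 4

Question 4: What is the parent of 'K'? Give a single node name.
Scan adjacency: K appears as child of J

Answer: J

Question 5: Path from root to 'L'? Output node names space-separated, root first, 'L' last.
Walk down from root: E -> J -> L

Answer: E J L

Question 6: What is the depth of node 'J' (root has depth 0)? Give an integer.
Path from root to J: E -> J
Depth = number of edges = 1

Answer: 1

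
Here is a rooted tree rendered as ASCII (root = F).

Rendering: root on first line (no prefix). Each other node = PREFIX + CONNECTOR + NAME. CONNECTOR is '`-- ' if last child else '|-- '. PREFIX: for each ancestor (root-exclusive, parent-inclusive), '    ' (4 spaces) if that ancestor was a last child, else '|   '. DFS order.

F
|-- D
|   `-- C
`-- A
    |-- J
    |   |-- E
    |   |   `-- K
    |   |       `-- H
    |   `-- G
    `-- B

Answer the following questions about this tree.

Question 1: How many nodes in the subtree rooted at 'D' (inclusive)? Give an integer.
Answer: 2

Derivation:
Subtree rooted at D contains: C, D
Count = 2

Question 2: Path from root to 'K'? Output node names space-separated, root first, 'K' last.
Answer: F A J E K

Derivation:
Walk down from root: F -> A -> J -> E -> K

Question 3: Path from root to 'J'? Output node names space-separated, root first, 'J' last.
Walk down from root: F -> A -> J

Answer: F A J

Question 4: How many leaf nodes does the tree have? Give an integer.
Leaves (nodes with no children): B, C, G, H

Answer: 4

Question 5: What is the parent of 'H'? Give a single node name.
Scan adjacency: H appears as child of K

Answer: K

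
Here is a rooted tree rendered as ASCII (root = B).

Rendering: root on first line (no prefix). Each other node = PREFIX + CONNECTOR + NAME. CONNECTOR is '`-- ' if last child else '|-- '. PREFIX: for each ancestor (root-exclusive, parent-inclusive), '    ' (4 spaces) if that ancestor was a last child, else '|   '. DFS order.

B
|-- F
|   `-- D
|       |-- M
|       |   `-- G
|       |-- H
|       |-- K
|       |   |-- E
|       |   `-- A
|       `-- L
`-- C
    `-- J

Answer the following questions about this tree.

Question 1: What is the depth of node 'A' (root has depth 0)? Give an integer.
Answer: 4

Derivation:
Path from root to A: B -> F -> D -> K -> A
Depth = number of edges = 4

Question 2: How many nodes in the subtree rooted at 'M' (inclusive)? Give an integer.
Subtree rooted at M contains: G, M
Count = 2

Answer: 2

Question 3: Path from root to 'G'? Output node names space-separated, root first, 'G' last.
Walk down from root: B -> F -> D -> M -> G

Answer: B F D M G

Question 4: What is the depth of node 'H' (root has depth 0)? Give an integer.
Path from root to H: B -> F -> D -> H
Depth = number of edges = 3

Answer: 3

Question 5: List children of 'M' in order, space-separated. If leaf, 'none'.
Answer: G

Derivation:
Node M's children (from adjacency): G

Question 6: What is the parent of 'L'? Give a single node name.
Scan adjacency: L appears as child of D

Answer: D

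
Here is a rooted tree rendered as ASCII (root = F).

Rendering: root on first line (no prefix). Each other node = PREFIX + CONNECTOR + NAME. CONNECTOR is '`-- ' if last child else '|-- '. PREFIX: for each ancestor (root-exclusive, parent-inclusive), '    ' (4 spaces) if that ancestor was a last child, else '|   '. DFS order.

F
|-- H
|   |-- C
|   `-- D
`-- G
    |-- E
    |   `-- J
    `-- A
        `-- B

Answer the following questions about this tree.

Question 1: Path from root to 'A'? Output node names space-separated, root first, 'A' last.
Answer: F G A

Derivation:
Walk down from root: F -> G -> A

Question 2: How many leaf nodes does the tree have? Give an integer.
Leaves (nodes with no children): B, C, D, J

Answer: 4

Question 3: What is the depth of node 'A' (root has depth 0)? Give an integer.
Answer: 2

Derivation:
Path from root to A: F -> G -> A
Depth = number of edges = 2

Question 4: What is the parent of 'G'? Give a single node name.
Scan adjacency: G appears as child of F

Answer: F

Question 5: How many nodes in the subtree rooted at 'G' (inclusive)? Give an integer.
Subtree rooted at G contains: A, B, E, G, J
Count = 5

Answer: 5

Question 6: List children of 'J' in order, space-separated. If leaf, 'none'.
Answer: none

Derivation:
Node J's children (from adjacency): (leaf)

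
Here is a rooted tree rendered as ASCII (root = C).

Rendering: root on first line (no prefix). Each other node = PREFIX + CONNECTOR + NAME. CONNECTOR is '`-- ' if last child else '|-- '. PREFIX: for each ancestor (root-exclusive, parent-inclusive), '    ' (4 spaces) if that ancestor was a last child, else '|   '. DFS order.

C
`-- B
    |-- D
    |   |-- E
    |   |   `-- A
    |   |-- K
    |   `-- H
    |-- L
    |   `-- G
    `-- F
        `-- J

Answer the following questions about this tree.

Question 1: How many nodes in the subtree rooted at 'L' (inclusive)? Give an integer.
Subtree rooted at L contains: G, L
Count = 2

Answer: 2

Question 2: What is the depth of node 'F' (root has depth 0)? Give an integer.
Path from root to F: C -> B -> F
Depth = number of edges = 2

Answer: 2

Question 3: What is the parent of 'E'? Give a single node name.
Answer: D

Derivation:
Scan adjacency: E appears as child of D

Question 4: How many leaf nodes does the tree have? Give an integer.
Leaves (nodes with no children): A, G, H, J, K

Answer: 5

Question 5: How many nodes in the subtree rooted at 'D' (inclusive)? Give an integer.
Subtree rooted at D contains: A, D, E, H, K
Count = 5

Answer: 5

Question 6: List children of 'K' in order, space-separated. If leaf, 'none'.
Node K's children (from adjacency): (leaf)

Answer: none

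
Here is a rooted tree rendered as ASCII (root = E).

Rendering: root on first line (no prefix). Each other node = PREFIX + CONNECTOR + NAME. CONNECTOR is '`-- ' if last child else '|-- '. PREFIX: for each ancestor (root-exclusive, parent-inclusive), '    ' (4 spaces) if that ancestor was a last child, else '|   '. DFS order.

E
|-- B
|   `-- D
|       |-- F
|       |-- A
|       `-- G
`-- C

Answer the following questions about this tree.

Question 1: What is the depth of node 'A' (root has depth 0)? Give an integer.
Path from root to A: E -> B -> D -> A
Depth = number of edges = 3

Answer: 3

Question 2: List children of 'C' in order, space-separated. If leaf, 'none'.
Answer: none

Derivation:
Node C's children (from adjacency): (leaf)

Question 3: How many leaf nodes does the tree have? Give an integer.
Leaves (nodes with no children): A, C, F, G

Answer: 4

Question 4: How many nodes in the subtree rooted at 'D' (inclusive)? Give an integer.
Answer: 4

Derivation:
Subtree rooted at D contains: A, D, F, G
Count = 4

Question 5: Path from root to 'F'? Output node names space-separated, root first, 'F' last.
Walk down from root: E -> B -> D -> F

Answer: E B D F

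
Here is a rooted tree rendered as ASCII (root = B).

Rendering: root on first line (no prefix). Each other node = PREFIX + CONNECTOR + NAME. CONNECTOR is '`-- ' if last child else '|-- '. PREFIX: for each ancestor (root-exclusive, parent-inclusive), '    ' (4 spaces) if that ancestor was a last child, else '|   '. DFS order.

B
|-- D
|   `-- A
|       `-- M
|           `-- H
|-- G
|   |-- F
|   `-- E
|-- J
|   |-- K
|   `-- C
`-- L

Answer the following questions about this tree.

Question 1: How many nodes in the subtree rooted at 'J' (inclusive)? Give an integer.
Answer: 3

Derivation:
Subtree rooted at J contains: C, J, K
Count = 3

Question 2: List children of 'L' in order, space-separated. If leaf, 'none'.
Answer: none

Derivation:
Node L's children (from adjacency): (leaf)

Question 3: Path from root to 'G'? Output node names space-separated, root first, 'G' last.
Walk down from root: B -> G

Answer: B G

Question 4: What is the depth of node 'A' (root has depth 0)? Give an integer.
Path from root to A: B -> D -> A
Depth = number of edges = 2

Answer: 2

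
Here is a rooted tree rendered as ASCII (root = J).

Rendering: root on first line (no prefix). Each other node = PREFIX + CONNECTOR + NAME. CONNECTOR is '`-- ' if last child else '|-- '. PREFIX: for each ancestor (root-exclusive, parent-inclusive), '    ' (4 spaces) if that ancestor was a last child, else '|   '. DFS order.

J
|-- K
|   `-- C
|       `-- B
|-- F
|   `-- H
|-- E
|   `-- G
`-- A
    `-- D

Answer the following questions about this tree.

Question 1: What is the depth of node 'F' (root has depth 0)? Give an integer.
Path from root to F: J -> F
Depth = number of edges = 1

Answer: 1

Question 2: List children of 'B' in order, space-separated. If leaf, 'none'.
Node B's children (from adjacency): (leaf)

Answer: none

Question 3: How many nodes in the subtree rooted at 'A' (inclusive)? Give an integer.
Subtree rooted at A contains: A, D
Count = 2

Answer: 2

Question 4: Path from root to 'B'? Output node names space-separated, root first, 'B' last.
Answer: J K C B

Derivation:
Walk down from root: J -> K -> C -> B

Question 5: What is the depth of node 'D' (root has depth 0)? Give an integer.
Path from root to D: J -> A -> D
Depth = number of edges = 2

Answer: 2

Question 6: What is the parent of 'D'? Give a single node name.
Answer: A

Derivation:
Scan adjacency: D appears as child of A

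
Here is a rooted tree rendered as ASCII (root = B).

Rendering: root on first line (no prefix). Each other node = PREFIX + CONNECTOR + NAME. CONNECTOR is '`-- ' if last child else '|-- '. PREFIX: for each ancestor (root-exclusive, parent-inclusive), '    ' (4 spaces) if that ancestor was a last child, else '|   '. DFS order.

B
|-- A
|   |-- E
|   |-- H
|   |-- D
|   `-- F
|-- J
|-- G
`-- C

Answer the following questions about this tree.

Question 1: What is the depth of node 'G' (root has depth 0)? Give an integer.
Answer: 1

Derivation:
Path from root to G: B -> G
Depth = number of edges = 1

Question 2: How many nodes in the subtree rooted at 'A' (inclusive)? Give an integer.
Subtree rooted at A contains: A, D, E, F, H
Count = 5

Answer: 5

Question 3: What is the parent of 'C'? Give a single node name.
Scan adjacency: C appears as child of B

Answer: B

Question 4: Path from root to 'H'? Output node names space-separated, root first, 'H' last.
Answer: B A H

Derivation:
Walk down from root: B -> A -> H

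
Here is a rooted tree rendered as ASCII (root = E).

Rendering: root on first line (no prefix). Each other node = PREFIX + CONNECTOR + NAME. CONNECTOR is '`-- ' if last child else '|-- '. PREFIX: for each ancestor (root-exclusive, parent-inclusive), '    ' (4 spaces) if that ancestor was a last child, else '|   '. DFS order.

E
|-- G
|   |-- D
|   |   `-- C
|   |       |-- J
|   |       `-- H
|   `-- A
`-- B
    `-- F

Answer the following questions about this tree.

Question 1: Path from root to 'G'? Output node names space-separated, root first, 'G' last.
Walk down from root: E -> G

Answer: E G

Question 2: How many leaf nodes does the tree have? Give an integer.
Leaves (nodes with no children): A, F, H, J

Answer: 4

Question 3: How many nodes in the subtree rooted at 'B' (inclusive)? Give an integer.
Subtree rooted at B contains: B, F
Count = 2

Answer: 2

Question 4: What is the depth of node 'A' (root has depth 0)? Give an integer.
Path from root to A: E -> G -> A
Depth = number of edges = 2

Answer: 2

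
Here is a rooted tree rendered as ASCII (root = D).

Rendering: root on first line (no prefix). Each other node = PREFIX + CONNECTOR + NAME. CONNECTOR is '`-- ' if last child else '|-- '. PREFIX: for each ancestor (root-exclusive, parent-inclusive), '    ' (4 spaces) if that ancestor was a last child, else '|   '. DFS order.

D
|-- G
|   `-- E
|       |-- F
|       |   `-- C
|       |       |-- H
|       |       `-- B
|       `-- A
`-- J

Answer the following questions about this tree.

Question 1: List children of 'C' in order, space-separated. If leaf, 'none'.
Answer: H B

Derivation:
Node C's children (from adjacency): H, B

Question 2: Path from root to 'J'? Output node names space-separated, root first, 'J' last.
Answer: D J

Derivation:
Walk down from root: D -> J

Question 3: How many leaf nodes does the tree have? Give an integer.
Leaves (nodes with no children): A, B, H, J

Answer: 4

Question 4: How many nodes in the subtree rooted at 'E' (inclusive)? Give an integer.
Answer: 6

Derivation:
Subtree rooted at E contains: A, B, C, E, F, H
Count = 6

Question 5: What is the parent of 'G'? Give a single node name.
Scan adjacency: G appears as child of D

Answer: D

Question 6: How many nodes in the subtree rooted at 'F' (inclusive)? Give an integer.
Subtree rooted at F contains: B, C, F, H
Count = 4

Answer: 4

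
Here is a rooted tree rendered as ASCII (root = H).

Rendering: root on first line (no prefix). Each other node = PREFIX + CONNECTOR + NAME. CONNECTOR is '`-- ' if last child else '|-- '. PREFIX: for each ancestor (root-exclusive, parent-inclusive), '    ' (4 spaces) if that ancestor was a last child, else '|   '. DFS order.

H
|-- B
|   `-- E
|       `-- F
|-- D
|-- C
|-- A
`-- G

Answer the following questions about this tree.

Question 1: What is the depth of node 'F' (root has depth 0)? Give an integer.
Answer: 3

Derivation:
Path from root to F: H -> B -> E -> F
Depth = number of edges = 3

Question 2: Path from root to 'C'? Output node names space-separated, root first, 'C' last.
Answer: H C

Derivation:
Walk down from root: H -> C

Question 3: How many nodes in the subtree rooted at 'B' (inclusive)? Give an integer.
Subtree rooted at B contains: B, E, F
Count = 3

Answer: 3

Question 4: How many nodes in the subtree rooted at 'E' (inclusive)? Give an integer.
Answer: 2

Derivation:
Subtree rooted at E contains: E, F
Count = 2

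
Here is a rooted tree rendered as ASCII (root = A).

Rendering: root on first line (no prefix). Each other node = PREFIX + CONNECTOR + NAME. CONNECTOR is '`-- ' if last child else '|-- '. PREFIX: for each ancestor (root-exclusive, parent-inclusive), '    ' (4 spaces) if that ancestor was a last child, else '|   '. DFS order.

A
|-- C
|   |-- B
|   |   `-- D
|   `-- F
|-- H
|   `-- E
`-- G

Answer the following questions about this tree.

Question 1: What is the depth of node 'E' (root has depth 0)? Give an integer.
Answer: 2

Derivation:
Path from root to E: A -> H -> E
Depth = number of edges = 2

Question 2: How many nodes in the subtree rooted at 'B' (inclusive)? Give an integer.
Answer: 2

Derivation:
Subtree rooted at B contains: B, D
Count = 2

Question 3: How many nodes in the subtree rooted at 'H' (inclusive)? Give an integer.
Answer: 2

Derivation:
Subtree rooted at H contains: E, H
Count = 2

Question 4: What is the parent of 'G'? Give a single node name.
Answer: A

Derivation:
Scan adjacency: G appears as child of A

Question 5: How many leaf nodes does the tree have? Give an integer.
Leaves (nodes with no children): D, E, F, G

Answer: 4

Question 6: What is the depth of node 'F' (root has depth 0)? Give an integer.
Answer: 2

Derivation:
Path from root to F: A -> C -> F
Depth = number of edges = 2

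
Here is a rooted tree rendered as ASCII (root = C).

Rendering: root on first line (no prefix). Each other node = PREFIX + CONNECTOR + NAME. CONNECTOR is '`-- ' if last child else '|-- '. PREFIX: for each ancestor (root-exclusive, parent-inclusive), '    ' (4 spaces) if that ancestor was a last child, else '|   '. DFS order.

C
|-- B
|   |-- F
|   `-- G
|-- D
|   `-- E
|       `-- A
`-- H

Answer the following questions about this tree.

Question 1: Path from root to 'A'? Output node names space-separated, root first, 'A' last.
Walk down from root: C -> D -> E -> A

Answer: C D E A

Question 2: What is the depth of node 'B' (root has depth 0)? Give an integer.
Path from root to B: C -> B
Depth = number of edges = 1

Answer: 1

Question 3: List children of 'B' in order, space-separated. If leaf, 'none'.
Answer: F G

Derivation:
Node B's children (from adjacency): F, G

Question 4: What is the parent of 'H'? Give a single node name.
Scan adjacency: H appears as child of C

Answer: C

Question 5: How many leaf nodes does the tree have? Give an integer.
Leaves (nodes with no children): A, F, G, H

Answer: 4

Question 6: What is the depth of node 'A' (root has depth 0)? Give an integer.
Path from root to A: C -> D -> E -> A
Depth = number of edges = 3

Answer: 3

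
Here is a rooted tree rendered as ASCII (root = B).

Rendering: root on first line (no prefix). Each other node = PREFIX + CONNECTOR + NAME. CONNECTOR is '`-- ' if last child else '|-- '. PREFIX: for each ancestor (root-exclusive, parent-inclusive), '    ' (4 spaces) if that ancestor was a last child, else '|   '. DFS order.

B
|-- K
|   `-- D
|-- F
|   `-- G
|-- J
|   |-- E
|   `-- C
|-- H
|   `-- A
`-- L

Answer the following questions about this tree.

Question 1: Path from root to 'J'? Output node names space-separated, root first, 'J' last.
Walk down from root: B -> J

Answer: B J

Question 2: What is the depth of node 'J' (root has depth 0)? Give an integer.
Answer: 1

Derivation:
Path from root to J: B -> J
Depth = number of edges = 1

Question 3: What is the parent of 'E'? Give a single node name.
Answer: J

Derivation:
Scan adjacency: E appears as child of J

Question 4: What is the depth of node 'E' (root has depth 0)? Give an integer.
Answer: 2

Derivation:
Path from root to E: B -> J -> E
Depth = number of edges = 2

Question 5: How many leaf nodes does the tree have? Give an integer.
Answer: 6

Derivation:
Leaves (nodes with no children): A, C, D, E, G, L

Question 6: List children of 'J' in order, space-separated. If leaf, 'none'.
Answer: E C

Derivation:
Node J's children (from adjacency): E, C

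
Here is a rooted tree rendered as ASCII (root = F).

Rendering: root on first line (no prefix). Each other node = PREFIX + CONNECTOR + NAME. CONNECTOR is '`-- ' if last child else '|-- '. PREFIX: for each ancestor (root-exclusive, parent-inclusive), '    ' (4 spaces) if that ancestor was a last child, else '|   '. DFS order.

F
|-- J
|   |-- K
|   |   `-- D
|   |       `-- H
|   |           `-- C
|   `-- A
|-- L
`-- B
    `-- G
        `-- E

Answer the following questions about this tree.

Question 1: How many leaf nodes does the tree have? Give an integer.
Leaves (nodes with no children): A, C, E, L

Answer: 4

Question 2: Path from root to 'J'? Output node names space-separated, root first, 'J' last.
Walk down from root: F -> J

Answer: F J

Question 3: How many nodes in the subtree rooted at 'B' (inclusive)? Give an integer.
Subtree rooted at B contains: B, E, G
Count = 3

Answer: 3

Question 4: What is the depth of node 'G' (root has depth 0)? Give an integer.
Path from root to G: F -> B -> G
Depth = number of edges = 2

Answer: 2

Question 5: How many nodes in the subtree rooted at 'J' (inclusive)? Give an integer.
Subtree rooted at J contains: A, C, D, H, J, K
Count = 6

Answer: 6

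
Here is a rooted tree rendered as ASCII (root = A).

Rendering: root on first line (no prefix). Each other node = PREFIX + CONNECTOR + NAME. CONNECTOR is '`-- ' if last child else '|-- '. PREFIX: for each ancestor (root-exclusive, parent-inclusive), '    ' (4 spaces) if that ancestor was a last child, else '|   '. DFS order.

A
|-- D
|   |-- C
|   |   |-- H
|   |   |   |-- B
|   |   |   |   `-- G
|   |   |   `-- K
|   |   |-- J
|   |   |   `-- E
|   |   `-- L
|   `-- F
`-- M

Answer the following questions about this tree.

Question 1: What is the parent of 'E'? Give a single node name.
Scan adjacency: E appears as child of J

Answer: J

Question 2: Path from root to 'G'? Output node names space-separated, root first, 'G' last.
Answer: A D C H B G

Derivation:
Walk down from root: A -> D -> C -> H -> B -> G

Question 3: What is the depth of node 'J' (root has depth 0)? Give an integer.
Path from root to J: A -> D -> C -> J
Depth = number of edges = 3

Answer: 3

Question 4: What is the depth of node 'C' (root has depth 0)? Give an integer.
Answer: 2

Derivation:
Path from root to C: A -> D -> C
Depth = number of edges = 2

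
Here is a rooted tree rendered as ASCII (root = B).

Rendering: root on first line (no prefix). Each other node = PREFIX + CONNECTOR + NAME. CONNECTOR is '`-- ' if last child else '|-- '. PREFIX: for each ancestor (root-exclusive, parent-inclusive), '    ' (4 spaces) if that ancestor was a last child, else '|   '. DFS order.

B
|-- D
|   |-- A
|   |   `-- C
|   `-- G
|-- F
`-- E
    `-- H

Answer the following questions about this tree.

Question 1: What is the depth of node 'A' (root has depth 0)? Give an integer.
Answer: 2

Derivation:
Path from root to A: B -> D -> A
Depth = number of edges = 2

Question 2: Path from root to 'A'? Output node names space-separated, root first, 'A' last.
Walk down from root: B -> D -> A

Answer: B D A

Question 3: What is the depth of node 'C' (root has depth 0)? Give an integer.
Path from root to C: B -> D -> A -> C
Depth = number of edges = 3

Answer: 3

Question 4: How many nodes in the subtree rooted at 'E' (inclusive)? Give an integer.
Subtree rooted at E contains: E, H
Count = 2

Answer: 2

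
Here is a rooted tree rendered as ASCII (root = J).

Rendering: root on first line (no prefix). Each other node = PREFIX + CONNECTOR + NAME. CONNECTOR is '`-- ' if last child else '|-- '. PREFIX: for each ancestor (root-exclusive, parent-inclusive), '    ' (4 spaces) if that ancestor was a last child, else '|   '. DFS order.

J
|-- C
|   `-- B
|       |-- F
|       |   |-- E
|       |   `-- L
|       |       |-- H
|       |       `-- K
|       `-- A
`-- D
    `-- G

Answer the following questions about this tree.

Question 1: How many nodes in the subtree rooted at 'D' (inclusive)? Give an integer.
Subtree rooted at D contains: D, G
Count = 2

Answer: 2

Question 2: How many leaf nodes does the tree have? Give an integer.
Leaves (nodes with no children): A, E, G, H, K

Answer: 5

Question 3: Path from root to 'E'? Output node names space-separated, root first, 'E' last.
Walk down from root: J -> C -> B -> F -> E

Answer: J C B F E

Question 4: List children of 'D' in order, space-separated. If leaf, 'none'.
Answer: G

Derivation:
Node D's children (from adjacency): G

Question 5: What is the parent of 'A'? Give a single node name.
Scan adjacency: A appears as child of B

Answer: B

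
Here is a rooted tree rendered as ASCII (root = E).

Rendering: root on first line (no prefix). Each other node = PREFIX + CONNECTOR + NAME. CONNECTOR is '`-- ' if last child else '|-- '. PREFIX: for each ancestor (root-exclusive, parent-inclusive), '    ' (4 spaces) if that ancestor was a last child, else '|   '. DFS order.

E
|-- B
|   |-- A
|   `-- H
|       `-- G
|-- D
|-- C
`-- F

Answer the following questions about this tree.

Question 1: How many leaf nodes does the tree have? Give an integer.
Answer: 5

Derivation:
Leaves (nodes with no children): A, C, D, F, G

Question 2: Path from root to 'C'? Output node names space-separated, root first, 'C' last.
Answer: E C

Derivation:
Walk down from root: E -> C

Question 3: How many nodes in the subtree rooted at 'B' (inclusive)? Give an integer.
Subtree rooted at B contains: A, B, G, H
Count = 4

Answer: 4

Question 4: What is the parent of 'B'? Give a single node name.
Answer: E

Derivation:
Scan adjacency: B appears as child of E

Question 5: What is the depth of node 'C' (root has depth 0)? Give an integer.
Answer: 1

Derivation:
Path from root to C: E -> C
Depth = number of edges = 1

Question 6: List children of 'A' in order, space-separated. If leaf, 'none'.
Answer: none

Derivation:
Node A's children (from adjacency): (leaf)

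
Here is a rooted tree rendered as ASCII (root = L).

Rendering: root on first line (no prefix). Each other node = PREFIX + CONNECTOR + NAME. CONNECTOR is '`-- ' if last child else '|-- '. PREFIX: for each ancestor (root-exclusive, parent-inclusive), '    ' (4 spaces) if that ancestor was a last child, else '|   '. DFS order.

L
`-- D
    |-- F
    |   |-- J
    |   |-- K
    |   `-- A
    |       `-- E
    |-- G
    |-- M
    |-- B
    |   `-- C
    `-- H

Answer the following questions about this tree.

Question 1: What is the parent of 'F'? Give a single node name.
Scan adjacency: F appears as child of D

Answer: D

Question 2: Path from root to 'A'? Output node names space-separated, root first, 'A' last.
Walk down from root: L -> D -> F -> A

Answer: L D F A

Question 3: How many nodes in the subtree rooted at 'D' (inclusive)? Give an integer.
Answer: 11

Derivation:
Subtree rooted at D contains: A, B, C, D, E, F, G, H, J, K, M
Count = 11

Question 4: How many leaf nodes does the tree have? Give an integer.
Leaves (nodes with no children): C, E, G, H, J, K, M

Answer: 7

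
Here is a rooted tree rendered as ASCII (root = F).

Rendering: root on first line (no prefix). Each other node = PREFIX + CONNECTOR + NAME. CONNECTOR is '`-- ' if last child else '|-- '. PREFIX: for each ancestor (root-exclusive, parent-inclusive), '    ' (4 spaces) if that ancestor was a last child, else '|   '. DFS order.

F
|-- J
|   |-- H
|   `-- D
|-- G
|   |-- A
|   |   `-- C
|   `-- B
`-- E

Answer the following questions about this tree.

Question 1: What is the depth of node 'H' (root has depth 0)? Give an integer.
Path from root to H: F -> J -> H
Depth = number of edges = 2

Answer: 2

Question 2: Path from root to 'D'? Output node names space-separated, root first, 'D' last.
Walk down from root: F -> J -> D

Answer: F J D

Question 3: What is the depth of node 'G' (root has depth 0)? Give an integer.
Answer: 1

Derivation:
Path from root to G: F -> G
Depth = number of edges = 1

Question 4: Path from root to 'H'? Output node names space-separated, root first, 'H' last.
Answer: F J H

Derivation:
Walk down from root: F -> J -> H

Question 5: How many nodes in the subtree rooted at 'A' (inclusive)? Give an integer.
Subtree rooted at A contains: A, C
Count = 2

Answer: 2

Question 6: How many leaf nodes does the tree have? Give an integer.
Leaves (nodes with no children): B, C, D, E, H

Answer: 5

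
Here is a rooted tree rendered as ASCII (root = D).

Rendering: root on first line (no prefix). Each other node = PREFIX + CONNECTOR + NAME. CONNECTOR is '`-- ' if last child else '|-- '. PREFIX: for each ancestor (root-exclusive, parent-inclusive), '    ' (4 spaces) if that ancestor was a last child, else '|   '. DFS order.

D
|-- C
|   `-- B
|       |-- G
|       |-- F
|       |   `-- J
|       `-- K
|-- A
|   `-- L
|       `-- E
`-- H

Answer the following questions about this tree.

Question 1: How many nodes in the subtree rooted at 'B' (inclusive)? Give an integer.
Subtree rooted at B contains: B, F, G, J, K
Count = 5

Answer: 5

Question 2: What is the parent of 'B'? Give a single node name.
Answer: C

Derivation:
Scan adjacency: B appears as child of C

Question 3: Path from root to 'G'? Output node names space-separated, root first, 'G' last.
Answer: D C B G

Derivation:
Walk down from root: D -> C -> B -> G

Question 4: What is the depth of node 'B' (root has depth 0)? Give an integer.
Answer: 2

Derivation:
Path from root to B: D -> C -> B
Depth = number of edges = 2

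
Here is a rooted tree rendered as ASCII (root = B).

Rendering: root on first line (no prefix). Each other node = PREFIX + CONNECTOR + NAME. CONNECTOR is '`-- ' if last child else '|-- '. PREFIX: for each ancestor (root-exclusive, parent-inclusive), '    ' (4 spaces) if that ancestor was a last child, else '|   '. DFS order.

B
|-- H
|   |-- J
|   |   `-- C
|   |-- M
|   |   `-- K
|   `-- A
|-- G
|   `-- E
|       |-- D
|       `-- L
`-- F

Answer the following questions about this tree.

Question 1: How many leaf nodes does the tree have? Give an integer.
Answer: 6

Derivation:
Leaves (nodes with no children): A, C, D, F, K, L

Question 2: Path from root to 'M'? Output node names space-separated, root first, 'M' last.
Walk down from root: B -> H -> M

Answer: B H M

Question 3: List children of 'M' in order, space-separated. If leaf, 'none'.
Node M's children (from adjacency): K

Answer: K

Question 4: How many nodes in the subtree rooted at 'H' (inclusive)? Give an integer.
Subtree rooted at H contains: A, C, H, J, K, M
Count = 6

Answer: 6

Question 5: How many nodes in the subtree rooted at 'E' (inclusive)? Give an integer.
Answer: 3

Derivation:
Subtree rooted at E contains: D, E, L
Count = 3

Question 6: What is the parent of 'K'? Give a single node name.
Scan adjacency: K appears as child of M

Answer: M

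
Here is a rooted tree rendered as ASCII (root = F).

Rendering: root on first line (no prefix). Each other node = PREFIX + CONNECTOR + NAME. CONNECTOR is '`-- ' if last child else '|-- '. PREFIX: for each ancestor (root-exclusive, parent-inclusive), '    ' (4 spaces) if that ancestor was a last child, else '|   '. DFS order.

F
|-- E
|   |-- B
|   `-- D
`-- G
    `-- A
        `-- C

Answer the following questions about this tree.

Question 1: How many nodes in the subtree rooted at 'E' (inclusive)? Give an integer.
Subtree rooted at E contains: B, D, E
Count = 3

Answer: 3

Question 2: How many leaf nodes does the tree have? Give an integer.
Answer: 3

Derivation:
Leaves (nodes with no children): B, C, D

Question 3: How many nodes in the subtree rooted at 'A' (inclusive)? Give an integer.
Subtree rooted at A contains: A, C
Count = 2

Answer: 2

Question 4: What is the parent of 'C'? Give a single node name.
Answer: A

Derivation:
Scan adjacency: C appears as child of A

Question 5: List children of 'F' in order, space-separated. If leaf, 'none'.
Answer: E G

Derivation:
Node F's children (from adjacency): E, G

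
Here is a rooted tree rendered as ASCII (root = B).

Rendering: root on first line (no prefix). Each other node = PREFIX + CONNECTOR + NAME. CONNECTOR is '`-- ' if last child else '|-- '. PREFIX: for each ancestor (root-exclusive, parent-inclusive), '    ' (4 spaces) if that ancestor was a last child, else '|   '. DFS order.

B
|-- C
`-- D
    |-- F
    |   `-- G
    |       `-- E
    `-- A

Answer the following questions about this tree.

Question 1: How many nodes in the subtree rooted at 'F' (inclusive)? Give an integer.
Answer: 3

Derivation:
Subtree rooted at F contains: E, F, G
Count = 3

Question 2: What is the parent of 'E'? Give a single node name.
Answer: G

Derivation:
Scan adjacency: E appears as child of G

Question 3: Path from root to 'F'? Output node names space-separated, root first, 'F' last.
Answer: B D F

Derivation:
Walk down from root: B -> D -> F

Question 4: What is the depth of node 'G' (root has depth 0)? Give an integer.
Answer: 3

Derivation:
Path from root to G: B -> D -> F -> G
Depth = number of edges = 3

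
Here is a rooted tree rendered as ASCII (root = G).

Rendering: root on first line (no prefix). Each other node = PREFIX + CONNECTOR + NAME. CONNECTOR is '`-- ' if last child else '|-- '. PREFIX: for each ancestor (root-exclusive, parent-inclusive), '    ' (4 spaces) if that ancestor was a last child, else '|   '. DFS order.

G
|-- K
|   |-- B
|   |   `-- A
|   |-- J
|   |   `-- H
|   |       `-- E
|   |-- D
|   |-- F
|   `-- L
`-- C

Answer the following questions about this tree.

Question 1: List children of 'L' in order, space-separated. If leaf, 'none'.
Answer: none

Derivation:
Node L's children (from adjacency): (leaf)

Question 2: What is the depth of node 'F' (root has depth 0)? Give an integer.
Answer: 2

Derivation:
Path from root to F: G -> K -> F
Depth = number of edges = 2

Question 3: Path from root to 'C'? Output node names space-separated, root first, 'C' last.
Answer: G C

Derivation:
Walk down from root: G -> C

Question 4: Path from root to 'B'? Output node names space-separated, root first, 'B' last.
Walk down from root: G -> K -> B

Answer: G K B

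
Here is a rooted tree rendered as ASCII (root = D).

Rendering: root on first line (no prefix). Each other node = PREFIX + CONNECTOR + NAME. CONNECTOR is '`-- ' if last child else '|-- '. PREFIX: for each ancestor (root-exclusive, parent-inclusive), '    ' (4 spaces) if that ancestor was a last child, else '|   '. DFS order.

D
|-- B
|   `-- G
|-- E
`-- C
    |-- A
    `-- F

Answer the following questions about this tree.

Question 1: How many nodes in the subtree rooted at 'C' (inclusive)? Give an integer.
Answer: 3

Derivation:
Subtree rooted at C contains: A, C, F
Count = 3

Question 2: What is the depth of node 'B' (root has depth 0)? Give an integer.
Path from root to B: D -> B
Depth = number of edges = 1

Answer: 1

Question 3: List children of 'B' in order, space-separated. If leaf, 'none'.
Node B's children (from adjacency): G

Answer: G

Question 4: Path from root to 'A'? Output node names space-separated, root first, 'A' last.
Walk down from root: D -> C -> A

Answer: D C A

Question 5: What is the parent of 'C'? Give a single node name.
Answer: D

Derivation:
Scan adjacency: C appears as child of D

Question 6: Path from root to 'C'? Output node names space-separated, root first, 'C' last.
Answer: D C

Derivation:
Walk down from root: D -> C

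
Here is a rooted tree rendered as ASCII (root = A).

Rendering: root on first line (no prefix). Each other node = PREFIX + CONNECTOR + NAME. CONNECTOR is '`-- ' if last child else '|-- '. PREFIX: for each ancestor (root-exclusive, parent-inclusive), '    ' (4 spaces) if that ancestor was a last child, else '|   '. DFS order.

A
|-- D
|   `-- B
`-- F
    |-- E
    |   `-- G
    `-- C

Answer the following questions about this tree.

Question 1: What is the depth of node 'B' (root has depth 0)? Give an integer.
Path from root to B: A -> D -> B
Depth = number of edges = 2

Answer: 2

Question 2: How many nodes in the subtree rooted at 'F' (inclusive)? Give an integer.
Subtree rooted at F contains: C, E, F, G
Count = 4

Answer: 4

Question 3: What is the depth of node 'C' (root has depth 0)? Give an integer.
Path from root to C: A -> F -> C
Depth = number of edges = 2

Answer: 2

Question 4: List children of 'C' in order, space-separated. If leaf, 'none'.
Node C's children (from adjacency): (leaf)

Answer: none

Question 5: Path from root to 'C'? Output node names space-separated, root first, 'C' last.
Answer: A F C

Derivation:
Walk down from root: A -> F -> C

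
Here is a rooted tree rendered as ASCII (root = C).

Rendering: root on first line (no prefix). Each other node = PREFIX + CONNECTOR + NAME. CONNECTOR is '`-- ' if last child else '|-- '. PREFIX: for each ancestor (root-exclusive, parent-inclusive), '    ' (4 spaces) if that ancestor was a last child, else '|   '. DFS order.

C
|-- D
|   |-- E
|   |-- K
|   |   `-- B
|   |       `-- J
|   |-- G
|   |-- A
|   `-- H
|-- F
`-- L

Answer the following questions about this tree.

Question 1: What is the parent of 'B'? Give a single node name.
Answer: K

Derivation:
Scan adjacency: B appears as child of K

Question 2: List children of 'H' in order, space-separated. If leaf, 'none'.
Answer: none

Derivation:
Node H's children (from adjacency): (leaf)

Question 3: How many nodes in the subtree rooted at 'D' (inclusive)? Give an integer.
Answer: 8

Derivation:
Subtree rooted at D contains: A, B, D, E, G, H, J, K
Count = 8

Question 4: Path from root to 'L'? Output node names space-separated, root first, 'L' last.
Answer: C L

Derivation:
Walk down from root: C -> L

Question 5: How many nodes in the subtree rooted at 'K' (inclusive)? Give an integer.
Answer: 3

Derivation:
Subtree rooted at K contains: B, J, K
Count = 3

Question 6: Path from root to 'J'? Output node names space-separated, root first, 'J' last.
Answer: C D K B J

Derivation:
Walk down from root: C -> D -> K -> B -> J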